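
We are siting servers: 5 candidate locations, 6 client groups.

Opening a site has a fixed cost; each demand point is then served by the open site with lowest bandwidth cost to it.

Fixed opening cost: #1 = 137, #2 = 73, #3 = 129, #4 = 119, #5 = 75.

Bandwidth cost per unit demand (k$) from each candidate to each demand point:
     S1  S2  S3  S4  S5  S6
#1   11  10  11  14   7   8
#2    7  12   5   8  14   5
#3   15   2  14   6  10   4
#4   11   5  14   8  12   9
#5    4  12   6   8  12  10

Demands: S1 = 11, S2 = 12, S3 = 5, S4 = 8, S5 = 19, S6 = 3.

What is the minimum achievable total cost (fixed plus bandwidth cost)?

Open {#3, #5}: assign each demand point to its cheapest open site.
  S1→#5 11×4=44, S2→#3 12×2=24, S3→#5 5×6=30, S4→#3 8×6=48, S5→#3 19×10=190, S6→#3 3×4=12
  bandwidth cost 348, fixed 204 → total 552.
Compare {#2, #3}: bandwidth cost 376 + fixed 202 = 578.
Compare {#5}: bandwidth cost 540 + fixed 75 = 615.
Compare {#2, #3, #5}: bandwidth cost 343 + fixed 277 = 620.
All other subsets cost ≥ 578. Minimum total cost: 552.

552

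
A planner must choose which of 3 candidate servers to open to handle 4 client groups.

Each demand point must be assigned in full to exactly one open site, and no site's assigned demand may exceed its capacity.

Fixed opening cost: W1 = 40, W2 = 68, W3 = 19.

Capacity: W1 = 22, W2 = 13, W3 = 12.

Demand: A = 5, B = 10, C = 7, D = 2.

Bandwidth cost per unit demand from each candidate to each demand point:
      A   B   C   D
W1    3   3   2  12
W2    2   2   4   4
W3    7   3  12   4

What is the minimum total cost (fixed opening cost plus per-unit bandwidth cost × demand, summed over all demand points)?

Open {W1, W3}; cheapest assignment that respects the capacities:
  W1 (cap 22, load 22): A, B, C — cost 5×3 + 10×3 + 7×2 = 59
  W3 (cap 12, load 2): D — cost 2×4 = 8
  Shipping 67, fixed 59 → total 126.
  Any other capacity-feasible assignment to {W1, W3} ships for at least 67.
Compare {W2, W3}: its best feasible assignment gives total 163.
Compare {W1, W2}: its best feasible assignment gives total 165.
Every other set of open sites that can feasibly serve all demand totals ≥ 163 even under its best assignment. Minimum: 126.

126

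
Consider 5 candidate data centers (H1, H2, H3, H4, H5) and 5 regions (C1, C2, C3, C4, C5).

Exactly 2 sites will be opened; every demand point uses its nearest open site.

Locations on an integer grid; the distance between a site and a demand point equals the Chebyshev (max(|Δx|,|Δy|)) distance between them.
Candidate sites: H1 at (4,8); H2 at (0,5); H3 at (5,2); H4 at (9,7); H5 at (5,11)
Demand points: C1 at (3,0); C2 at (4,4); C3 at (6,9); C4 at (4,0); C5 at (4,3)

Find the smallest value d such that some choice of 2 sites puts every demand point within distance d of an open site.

Open {H1, H3}.
  Farthest demand point is C1 at distance 2 (to H3); all others are ≤ 2.
With {H3, H5} the worst case is 2.
With {H3, H4} the worst case is 3.
No size-2 selection achieves below 2.

2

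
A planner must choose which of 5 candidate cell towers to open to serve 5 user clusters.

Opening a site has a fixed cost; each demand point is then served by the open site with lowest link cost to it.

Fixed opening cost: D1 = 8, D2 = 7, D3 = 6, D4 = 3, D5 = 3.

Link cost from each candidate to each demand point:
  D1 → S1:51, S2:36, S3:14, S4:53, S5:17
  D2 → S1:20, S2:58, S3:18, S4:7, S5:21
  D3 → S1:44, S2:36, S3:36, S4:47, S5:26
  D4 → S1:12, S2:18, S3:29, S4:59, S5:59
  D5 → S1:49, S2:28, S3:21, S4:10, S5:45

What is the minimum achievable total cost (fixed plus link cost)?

85

Open {D1, D4, D5}: assign each demand point to its cheapest open site.
  S1→D4 12, S2→D4 18, S3→D1 14, S4→D5 10, S5→D1 17
  link cost 71, fixed 14 → total 85.
Compare {D2, D4}: link cost 76 + fixed 10 = 86.
Compare {D1, D2, D4}: link cost 68 + fixed 18 = 86.
Compare {D2, D4, D5}: link cost 76 + fixed 13 = 89.
All other subsets cost ≥ 86. Minimum total cost: 85.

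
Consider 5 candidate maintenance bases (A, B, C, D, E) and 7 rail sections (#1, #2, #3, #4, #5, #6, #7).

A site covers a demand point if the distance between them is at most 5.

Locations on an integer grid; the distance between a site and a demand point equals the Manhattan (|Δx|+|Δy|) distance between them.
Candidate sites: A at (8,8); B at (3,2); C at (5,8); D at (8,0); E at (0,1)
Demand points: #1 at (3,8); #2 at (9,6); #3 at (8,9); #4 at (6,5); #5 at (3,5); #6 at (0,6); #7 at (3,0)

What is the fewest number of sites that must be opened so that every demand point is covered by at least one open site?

3

Coverage sets (demand points within 5 of each site):
  A: {#1, #2, #3, #4}
  B: {#5, #7}
  C: {#1, #3, #4, #5}
  D: {#7}
  E: {#6, #7}
No 2 sites suffice: every size-2 union leaves at least one demand point uncovered.
But {A, B, E} covers everything, so the minimum is 3.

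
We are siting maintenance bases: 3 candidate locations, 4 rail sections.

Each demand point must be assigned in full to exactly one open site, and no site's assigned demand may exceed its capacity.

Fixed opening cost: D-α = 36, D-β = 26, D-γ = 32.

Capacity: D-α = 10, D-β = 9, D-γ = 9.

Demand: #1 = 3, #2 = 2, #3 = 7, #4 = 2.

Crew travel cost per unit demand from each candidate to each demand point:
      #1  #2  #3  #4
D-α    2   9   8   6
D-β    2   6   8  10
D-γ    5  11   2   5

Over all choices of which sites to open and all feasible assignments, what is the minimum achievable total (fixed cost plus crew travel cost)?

Open {D-β, D-γ}; cheapest assignment that respects the capacities:
  D-β (cap 9, load 5): #1, #2 — cost 3×2 + 2×6 = 18
  D-γ (cap 9, load 9): #3, #4 — cost 7×2 + 2×5 = 24
  Shipping 42, fixed 58 → total 100.
  Any other capacity-feasible assignment to {D-β, D-γ} ships for at least 42.
Compare {D-α, D-γ}: its best feasible assignment gives total 116.
Compare {D-α, D-β, D-γ}: its best feasible assignment gives total 136.
Every other set of open sites that can feasibly serve all demand totals ≥ 116 even under its best assignment. Minimum: 100.

100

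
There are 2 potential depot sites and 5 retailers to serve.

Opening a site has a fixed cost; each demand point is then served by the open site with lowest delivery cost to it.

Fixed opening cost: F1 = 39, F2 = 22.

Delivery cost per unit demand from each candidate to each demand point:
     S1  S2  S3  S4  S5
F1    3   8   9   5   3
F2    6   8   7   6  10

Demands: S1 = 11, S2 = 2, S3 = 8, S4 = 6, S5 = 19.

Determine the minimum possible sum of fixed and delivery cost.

247

Open {F1}: assign each demand point to its cheapest open site.
  S1→F1 11×3=33, S2→F1 2×8=16, S3→F1 8×9=72, S4→F1 6×5=30, S5→F1 19×3=57
  delivery cost 208, fixed 39 → total 247.
Compare {F1, F2}: delivery cost 192 + fixed 61 = 253.
Compare {F2}: delivery cost 364 + fixed 22 = 386.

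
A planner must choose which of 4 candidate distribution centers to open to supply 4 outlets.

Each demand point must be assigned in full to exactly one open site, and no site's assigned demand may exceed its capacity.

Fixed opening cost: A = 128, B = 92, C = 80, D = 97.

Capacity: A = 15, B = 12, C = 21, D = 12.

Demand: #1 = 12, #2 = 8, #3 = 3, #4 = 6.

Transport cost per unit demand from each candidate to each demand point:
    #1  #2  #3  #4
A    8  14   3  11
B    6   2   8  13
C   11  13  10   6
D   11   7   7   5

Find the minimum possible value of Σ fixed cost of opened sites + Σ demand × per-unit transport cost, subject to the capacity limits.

Open {B, C}; cheapest assignment that respects the capacities:
  B (cap 12, load 11): #2, #3 — cost 8×2 + 3×8 = 40
  C (cap 21, load 18): #1, #4 — cost 12×11 + 6×6 = 168
  Shipping 208, fixed 172 → total 380.
  Any other capacity-feasible assignment to {B, C} ships for at least 208.
Compare {C, D}: its best feasible assignment gives total 422.
Compare {A, C}: its best feasible assignment gives total 453.
Every other set of open sites that can feasibly serve all demand totals ≥ 422 even under its best assignment. Minimum: 380.

380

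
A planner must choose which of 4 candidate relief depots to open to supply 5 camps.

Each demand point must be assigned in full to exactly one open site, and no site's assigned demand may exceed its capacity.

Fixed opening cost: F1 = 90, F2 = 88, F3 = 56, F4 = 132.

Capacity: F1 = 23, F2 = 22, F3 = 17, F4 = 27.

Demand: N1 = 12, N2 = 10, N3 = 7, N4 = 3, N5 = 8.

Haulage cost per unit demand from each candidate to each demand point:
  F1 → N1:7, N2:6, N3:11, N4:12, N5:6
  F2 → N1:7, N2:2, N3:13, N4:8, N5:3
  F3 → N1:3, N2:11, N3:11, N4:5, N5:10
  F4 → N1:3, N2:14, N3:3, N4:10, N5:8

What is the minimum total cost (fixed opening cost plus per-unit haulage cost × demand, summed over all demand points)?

345

Open {F2, F4}; cheapest assignment that respects the capacities:
  F2 (cap 22, load 21): N2, N4, N5 — cost 10×2 + 3×8 + 8×3 = 68
  F4 (cap 27, load 19): N1, N3 — cost 12×3 + 7×3 = 57
  Shipping 125, fixed 220 → total 345.
  Any other capacity-feasible assignment to {F2, F4} ships for at least 125.
Compare {F2, F3, F4}: its best feasible assignment gives total 392.
Compare {F1, F2, F3}: its best feasible assignment gives total 406.
Every other set of open sites that can feasibly serve all demand totals ≥ 392 even under its best assignment. Minimum: 345.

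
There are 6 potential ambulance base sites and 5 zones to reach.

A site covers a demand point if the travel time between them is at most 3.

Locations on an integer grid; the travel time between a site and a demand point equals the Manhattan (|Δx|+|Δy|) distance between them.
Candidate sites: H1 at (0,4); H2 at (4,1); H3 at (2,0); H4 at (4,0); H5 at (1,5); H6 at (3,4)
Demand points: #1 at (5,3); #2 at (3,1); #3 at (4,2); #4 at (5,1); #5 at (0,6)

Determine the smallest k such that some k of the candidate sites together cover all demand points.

2

Coverage sets (demand points within 3 of each site):
  H1: {#5}
  H2: {#1, #2, #3, #4}
  H3: {#2}
  H4: {#2, #3, #4}
  H5: {#5}
  H6: {#1, #2, #3}
No single site covers all 5 demand points.
But {H1, H2} covers everything, so the minimum is 2.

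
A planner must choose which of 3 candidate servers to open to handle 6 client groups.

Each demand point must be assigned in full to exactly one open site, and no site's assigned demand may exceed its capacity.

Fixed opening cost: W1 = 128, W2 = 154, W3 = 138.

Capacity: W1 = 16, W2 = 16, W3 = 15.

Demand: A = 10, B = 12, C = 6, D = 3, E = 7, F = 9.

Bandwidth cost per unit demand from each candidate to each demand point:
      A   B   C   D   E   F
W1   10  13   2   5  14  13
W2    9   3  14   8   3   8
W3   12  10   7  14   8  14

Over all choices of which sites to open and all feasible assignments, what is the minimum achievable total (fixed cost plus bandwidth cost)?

787

Open {W1, W2, W3}; cheapest assignment that respects the capacities:
  W1 (cap 16, load 16): A, C — cost 10×10 + 6×2 = 112
  W2 (cap 16, load 16): E, F — cost 7×3 + 9×8 = 93
  W3 (cap 15, load 15): B, D — cost 12×10 + 3×14 = 162
  Shipping 367, fixed 420 → total 787.
  Any other capacity-feasible assignment to {W1, W2, W3} ships for at least 367.
Total demand is 47 and no other set of sites has combined capacity ≥ 47, so {W1, W2, W3} is the only feasible choice of open sites. Minimum: 787.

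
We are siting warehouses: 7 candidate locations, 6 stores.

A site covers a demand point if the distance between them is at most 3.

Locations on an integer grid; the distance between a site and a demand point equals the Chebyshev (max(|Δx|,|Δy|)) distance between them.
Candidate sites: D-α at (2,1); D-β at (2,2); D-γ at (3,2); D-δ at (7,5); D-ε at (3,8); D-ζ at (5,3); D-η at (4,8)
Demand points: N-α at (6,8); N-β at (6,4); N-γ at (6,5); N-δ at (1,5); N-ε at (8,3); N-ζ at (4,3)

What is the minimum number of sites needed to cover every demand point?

2

Coverage sets (demand points within 3 of each site):
  D-α: {N-ζ}
  D-β: {N-δ, N-ζ}
  D-γ: {N-β, N-γ, N-δ, N-ζ}
  D-δ: {N-α, N-β, N-γ, N-ε, N-ζ}
  D-ε: {N-α, N-γ, N-δ}
  D-ζ: {N-β, N-γ, N-ε, N-ζ}
  D-η: {N-α, N-γ, N-δ}
No single site covers all 6 demand points.
But {D-β, D-δ} covers everything, so the minimum is 2.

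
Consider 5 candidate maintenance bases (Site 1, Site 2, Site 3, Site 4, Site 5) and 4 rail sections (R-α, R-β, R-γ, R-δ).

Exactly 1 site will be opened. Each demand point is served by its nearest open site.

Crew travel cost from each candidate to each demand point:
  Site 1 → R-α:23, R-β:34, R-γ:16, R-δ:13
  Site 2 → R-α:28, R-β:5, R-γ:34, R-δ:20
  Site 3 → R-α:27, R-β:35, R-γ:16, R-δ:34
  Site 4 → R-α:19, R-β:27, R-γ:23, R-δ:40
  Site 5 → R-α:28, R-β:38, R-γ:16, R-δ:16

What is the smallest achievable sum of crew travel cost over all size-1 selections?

86

Open {Site 1}.
  R-α→Site 1 23, R-β→Site 1 34, R-γ→Site 1 16, R-δ→Site 1 13  ⇒ total 86.
Compare {Site 2}: total 87.
Compare {Site 5}: total 98.
No size-1 selection does better; minimum is 86.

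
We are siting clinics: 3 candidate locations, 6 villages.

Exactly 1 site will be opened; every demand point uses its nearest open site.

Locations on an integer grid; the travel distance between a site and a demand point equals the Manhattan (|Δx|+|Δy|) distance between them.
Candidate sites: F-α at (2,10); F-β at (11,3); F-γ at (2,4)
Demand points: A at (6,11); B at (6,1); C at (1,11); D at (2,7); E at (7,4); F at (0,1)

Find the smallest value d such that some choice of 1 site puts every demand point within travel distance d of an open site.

11

Open {F-γ}.
  Farthest demand point is A at travel distance 11 (to F-γ); all others are ≤ 11.
With {F-α} the worst case is 13.
With {F-β} the worst case is 18.
No size-1 selection achieves below 11.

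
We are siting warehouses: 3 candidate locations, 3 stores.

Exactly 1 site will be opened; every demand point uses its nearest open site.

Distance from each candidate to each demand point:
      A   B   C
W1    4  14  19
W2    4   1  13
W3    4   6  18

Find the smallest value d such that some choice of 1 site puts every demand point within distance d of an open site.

Open {W2}.
  Farthest demand point is C at distance 13 (to W2); all others are ≤ 13.
With {W3} the worst case is 18.
With {W1} the worst case is 19.
No size-1 selection achieves below 13.

13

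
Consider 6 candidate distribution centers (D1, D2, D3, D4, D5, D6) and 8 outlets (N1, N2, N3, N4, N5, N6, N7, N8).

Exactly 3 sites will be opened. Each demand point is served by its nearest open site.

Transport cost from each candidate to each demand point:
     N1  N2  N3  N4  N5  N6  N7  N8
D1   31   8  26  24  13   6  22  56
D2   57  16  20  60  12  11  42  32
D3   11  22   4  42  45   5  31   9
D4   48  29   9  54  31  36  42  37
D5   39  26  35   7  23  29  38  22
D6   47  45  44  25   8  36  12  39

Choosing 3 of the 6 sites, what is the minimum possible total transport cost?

Open {D3, D5, D6}.
  N1→D3 11, N2→D3 22, N3→D3 4, N4→D5 7, N5→D6 8, N6→D3 5, N7→D6 12, N8→D3 9  ⇒ total 78.
Compare {D1, D3, D5}: total 79.
Compare {D1, D3, D6}: total 81.
No size-3 selection does better; minimum is 78.

78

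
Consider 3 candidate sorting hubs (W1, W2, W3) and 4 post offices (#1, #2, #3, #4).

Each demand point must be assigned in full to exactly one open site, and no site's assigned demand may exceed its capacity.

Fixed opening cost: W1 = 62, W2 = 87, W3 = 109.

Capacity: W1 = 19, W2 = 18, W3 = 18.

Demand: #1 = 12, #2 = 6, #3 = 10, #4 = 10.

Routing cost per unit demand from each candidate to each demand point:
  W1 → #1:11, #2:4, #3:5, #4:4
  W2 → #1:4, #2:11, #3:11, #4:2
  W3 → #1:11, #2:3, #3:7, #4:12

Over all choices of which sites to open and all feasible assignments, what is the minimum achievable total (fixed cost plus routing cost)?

434

Open {W1, W2, W3}; cheapest assignment that respects the capacities:
  W1 (cap 19, load 10): #4 — cost 10×4 = 40
  W2 (cap 18, load 12): #1 — cost 12×4 = 48
  W3 (cap 18, load 16): #2, #3 — cost 6×3 + 10×7 = 88
  Shipping 176, fixed 258 → total 434.
  Any other capacity-feasible assignment to {W1, W2, W3} ships for at least 176.
Total demand is 38 and no other set of sites has combined capacity ≥ 38, so {W1, W2, W3} is the only feasible choice of open sites. Minimum: 434.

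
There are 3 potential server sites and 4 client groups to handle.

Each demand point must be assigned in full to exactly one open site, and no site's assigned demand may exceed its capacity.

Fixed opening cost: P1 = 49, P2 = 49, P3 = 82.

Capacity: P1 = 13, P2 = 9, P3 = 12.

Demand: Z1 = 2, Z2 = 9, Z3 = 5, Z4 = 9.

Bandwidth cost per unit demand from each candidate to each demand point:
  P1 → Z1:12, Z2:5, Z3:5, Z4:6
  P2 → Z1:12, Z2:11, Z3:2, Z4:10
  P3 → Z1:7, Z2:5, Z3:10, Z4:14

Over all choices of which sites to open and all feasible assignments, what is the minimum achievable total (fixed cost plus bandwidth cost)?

Open {P1, P2, P3}; cheapest assignment that respects the capacities:
  P1 (cap 13, load 9): Z4 — cost 9×6 = 54
  P2 (cap 9, load 5): Z3 — cost 5×2 = 10
  P3 (cap 12, load 11): Z1, Z2 — cost 2×7 + 9×5 = 59
  Shipping 123, fixed 180 → total 303.
  Any other capacity-feasible assignment to {P1, P2, P3} ships for at least 123.
Total demand is 25; every other set of sites either has combined capacity below 25 or cannot fit the demands without splitting one across sites, so {P1, P2, P3} is the only feasible choice of open sites. Minimum: 303.

303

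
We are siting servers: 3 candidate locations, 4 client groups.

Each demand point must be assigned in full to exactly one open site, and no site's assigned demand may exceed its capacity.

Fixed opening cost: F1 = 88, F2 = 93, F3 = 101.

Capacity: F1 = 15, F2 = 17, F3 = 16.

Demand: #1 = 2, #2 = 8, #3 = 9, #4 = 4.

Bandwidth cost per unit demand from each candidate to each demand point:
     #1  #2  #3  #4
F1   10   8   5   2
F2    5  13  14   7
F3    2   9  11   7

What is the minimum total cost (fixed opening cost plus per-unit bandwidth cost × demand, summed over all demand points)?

Open {F1, F3}; cheapest assignment that respects the capacities:
  F1 (cap 15, load 13): #3, #4 — cost 9×5 + 4×2 = 53
  F3 (cap 16, load 10): #1, #2 — cost 2×2 + 8×9 = 76
  Shipping 129, fixed 189 → total 318.
  Any other capacity-feasible assignment to {F1, F3} ships for at least 129.
Compare {F1, F2}: its best feasible assignment gives total 348.
Compare {F1, F2, F3}: its best feasible assignment gives total 411.
Every other set of open sites that can feasibly serve all demand totals ≥ 348 even under its best assignment. Minimum: 318.

318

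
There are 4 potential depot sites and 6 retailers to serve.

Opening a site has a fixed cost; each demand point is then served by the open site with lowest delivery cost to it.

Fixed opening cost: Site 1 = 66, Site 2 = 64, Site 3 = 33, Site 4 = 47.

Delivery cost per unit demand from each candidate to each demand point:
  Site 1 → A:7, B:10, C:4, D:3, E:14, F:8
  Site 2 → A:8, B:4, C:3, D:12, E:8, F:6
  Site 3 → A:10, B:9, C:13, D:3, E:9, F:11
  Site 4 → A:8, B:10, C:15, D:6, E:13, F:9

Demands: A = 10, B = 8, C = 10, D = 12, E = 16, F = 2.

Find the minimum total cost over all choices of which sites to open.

Open {Site 2, Site 3}: assign each demand point to its cheapest open site.
  A→Site 2 10×8=80, B→Site 2 8×4=32, C→Site 2 10×3=30, D→Site 3 12×3=36, E→Site 2 16×8=128, F→Site 2 2×6=12
  delivery cost 318, fixed 97 → total 415.
Compare {Site 1, Site 2}: delivery cost 308 + fixed 130 = 438.
Compare {Site 2, Site 3, Site 4}: delivery cost 318 + fixed 144 = 462.
Compare {Site 2, Site 4}: delivery cost 354 + fixed 111 = 465.
All other subsets cost ≥ 438. Minimum total cost: 415.

415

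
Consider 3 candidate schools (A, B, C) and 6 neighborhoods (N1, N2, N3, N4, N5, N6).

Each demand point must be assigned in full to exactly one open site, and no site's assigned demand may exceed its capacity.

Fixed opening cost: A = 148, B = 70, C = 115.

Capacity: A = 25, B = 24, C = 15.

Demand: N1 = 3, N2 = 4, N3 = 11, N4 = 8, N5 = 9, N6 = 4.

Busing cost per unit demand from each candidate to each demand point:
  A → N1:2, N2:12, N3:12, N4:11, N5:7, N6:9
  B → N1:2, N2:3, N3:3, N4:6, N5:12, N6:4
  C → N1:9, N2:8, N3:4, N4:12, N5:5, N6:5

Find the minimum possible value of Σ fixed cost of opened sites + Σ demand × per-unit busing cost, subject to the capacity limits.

Open {A, B}; cheapest assignment that respects the capacities:
  A (cap 25, load 16): N1, N5, N6 — cost 3×2 + 9×7 + 4×9 = 105
  B (cap 24, load 23): N2, N3, N4 — cost 4×3 + 11×3 + 8×6 = 93
  Shipping 198, fixed 218 → total 416.
  Any other capacity-feasible assignment to {A, B} ships for at least 198.
Compare {B, C}: its best feasible assignment gives total 423.
Compare {A, B, C}: its best feasible assignment gives total 497.
Every other set of open sites that can feasibly serve all demand totals ≥ 423 even under its best assignment. Minimum: 416.

416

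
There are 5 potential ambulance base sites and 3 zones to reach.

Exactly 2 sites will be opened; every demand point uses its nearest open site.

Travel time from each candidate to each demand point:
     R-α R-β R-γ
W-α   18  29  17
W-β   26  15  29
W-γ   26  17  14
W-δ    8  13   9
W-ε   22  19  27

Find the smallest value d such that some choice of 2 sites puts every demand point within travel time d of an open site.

Open {W-α, W-δ}.
  Farthest demand point is R-β at travel time 13 (to W-δ); all others are ≤ 13.
With {W-β, W-δ} the worst case is 13.
With {W-γ, W-δ} the worst case is 13.
No size-2 selection achieves below 13.

13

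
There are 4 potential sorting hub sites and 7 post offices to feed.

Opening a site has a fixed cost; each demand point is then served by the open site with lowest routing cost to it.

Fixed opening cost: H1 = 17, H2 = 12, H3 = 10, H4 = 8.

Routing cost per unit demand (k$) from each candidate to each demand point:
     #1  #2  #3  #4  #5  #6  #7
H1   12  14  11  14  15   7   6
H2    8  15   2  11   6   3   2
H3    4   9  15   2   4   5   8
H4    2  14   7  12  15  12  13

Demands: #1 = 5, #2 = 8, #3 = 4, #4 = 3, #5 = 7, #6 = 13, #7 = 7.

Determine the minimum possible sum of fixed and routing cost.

207

Open {H2, H3, H4}: assign each demand point to its cheapest open site.
  #1→H4 5×2=10, #2→H3 8×9=72, #3→H2 4×2=8, #4→H3 3×2=6, #5→H3 7×4=28, #6→H2 13×3=39, #7→H2 7×2=14
  routing cost 177, fixed 30 → total 207.
Compare {H2, H3}: routing cost 187 + fixed 22 = 209.
Compare {H1, H2, H3, H4}: routing cost 177 + fixed 47 = 224.
Compare {H1, H2, H3}: routing cost 187 + fixed 39 = 226.
All other subsets cost ≥ 209. Minimum total cost: 207.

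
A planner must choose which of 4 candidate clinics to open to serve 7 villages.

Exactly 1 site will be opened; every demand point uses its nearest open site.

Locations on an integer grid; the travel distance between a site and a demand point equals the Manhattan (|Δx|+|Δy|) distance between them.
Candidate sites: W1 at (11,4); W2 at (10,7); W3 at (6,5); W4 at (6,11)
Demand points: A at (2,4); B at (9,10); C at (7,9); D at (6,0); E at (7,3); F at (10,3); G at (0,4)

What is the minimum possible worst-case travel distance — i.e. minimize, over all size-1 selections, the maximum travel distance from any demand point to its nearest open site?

8

Open {W3}.
  Farthest demand point is B at travel distance 8 (to W3); all others are ≤ 8.
With {W1} the worst case is 11.
With {W2} the worst case is 13.
No size-1 selection achieves below 8.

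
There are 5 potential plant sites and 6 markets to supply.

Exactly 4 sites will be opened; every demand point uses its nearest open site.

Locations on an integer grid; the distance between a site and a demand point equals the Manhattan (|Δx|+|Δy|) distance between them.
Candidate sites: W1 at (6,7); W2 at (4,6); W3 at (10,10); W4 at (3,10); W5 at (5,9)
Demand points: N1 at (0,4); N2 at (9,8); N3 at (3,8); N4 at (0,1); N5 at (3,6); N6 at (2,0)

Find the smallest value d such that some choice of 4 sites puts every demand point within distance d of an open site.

Open {W1, W2, W3, W4}.
  Farthest demand point is N4 at distance 9 (to W2); all others are ≤ 9.
With {W1, W2, W3, W5} the worst case is 9.
With {W1, W2, W4, W5} the worst case is 9.
No size-4 selection achieves below 9.

9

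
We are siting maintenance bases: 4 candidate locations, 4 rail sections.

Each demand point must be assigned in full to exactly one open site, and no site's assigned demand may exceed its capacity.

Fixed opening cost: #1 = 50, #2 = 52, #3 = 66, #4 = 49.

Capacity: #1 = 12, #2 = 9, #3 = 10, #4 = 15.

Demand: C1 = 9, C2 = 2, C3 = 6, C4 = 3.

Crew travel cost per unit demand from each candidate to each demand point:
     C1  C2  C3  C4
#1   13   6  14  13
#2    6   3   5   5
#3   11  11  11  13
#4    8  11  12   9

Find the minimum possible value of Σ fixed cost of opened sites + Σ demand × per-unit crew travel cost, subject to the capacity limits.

Open {#2, #4}; cheapest assignment that respects the capacities:
  #2 (cap 9, load 8): C2, C3 — cost 2×3 + 6×5 = 36
  #4 (cap 15, load 12): C1, C4 — cost 9×8 + 3×9 = 99
  Shipping 135, fixed 101 → total 236.
  Any other capacity-feasible assignment to {#2, #4} ships for at least 135.
Compare {#1, #2}: its best feasible assignment gives total 276.
Compare {#1, #2, #4}: its best feasible assignment gives total 280.
Every other set of open sites that can feasibly serve all demand totals ≥ 276 even under its best assignment. Minimum: 236.

236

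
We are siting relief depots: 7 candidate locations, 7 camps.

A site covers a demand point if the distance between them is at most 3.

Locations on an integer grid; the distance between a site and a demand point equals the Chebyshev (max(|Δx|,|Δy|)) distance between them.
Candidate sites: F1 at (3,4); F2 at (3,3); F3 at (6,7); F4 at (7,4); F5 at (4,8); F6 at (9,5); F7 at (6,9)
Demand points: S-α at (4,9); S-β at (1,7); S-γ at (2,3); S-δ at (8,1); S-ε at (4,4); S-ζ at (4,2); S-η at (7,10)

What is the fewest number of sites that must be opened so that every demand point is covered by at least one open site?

Coverage sets (demand points within 3 of each site):
  F1: {S-β, S-γ, S-ε, S-ζ}
  F2: {S-γ, S-ε, S-ζ}
  F3: {S-α, S-ε, S-η}
  F4: {S-δ, S-ε, S-ζ}
  F5: {S-α, S-β, S-η}
  F6: {}
  F7: {S-α, S-η}
No 2 sites suffice: every size-2 union leaves at least one demand point uncovered.
But {F1, F3, F4} covers everything, so the minimum is 3.

3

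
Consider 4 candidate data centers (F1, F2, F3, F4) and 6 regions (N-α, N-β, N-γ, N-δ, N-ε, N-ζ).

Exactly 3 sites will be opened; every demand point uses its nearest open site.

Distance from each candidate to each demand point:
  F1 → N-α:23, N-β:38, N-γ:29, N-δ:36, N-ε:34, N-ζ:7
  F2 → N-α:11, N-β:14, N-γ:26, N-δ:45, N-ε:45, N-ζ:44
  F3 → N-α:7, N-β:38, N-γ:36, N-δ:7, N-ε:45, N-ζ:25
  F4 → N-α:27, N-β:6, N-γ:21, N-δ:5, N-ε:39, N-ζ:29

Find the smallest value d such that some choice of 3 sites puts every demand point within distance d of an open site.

Open {F1, F2, F3}.
  Farthest demand point is N-ε at distance 34 (to F1); all others are ≤ 34.
With {F1, F2, F4} the worst case is 34.
With {F1, F3, F4} the worst case is 34.
No size-3 selection achieves below 34.

34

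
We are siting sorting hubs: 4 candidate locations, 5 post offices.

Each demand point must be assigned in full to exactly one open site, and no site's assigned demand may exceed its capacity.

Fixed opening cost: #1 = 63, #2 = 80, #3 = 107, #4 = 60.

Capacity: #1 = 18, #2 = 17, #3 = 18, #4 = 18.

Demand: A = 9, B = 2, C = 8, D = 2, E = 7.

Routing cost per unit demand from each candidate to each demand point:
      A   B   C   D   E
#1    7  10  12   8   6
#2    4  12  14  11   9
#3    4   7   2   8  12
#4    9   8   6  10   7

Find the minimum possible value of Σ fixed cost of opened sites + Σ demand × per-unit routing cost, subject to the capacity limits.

Open {#1, #3}; cheapest assignment that respects the capacities:
  #1 (cap 18, load 11): B, D, E — cost 2×10 + 2×8 + 7×6 = 78
  #3 (cap 18, load 17): A, C — cost 9×4 + 8×2 = 52
  Shipping 130, fixed 170 → total 300.
  Any other capacity-feasible assignment to {#1, #3} ships for at least 130.
Compare {#3, #4}: its best feasible assignment gives total 304.
Compare {#1, #4}: its best feasible assignment gives total 308.
Every other set of open sites that can feasibly serve all demand totals ≥ 304 even under its best assignment. Minimum: 300.

300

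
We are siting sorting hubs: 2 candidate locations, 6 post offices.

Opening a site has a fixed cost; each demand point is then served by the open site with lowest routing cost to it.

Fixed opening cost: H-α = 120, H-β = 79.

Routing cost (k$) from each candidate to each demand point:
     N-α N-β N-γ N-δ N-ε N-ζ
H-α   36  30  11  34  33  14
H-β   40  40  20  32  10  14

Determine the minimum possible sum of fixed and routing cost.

Open {H-β}: assign each demand point to its cheapest open site.
  N-α→H-β 40, N-β→H-β 40, N-γ→H-β 20, N-δ→H-β 32, N-ε→H-β 10, N-ζ→H-β 14
  routing cost 156, fixed 79 → total 235.
Compare {H-α}: routing cost 158 + fixed 120 = 278.
Compare {H-α, H-β}: routing cost 133 + fixed 199 = 332.

235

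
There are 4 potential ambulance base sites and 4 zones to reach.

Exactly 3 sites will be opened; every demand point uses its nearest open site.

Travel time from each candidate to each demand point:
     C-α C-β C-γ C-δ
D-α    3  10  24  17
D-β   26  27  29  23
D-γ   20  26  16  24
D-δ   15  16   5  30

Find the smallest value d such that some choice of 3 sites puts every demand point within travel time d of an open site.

17

Open {D-α, D-β, D-γ}.
  Farthest demand point is C-δ at travel time 17 (to D-α); all others are ≤ 17.
With {D-α, D-β, D-δ} the worst case is 17.
With {D-α, D-γ, D-δ} the worst case is 17.
No size-3 selection achieves below 17.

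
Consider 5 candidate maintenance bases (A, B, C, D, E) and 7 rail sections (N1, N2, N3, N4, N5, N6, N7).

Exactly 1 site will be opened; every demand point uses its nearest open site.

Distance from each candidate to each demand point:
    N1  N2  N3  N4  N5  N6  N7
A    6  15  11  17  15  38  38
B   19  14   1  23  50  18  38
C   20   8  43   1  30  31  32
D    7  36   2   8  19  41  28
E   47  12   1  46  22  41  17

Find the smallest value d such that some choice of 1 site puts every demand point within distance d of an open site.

38

Open {A}.
  Farthest demand point is N6 at distance 38 (to A); all others are ≤ 38.
With {D} the worst case is 41.
With {C} the worst case is 43.
No size-1 selection achieves below 38.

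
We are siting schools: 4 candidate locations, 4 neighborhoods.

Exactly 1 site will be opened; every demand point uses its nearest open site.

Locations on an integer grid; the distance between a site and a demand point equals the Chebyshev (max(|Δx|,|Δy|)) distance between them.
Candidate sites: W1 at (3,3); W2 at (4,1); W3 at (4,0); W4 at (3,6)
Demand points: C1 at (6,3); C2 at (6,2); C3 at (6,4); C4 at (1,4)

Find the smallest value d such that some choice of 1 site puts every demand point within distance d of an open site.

Open {W1}.
  Farthest demand point is C1 at distance 3 (to W1); all others are ≤ 3.
With {W2} the worst case is 3.
With {W3} the worst case is 4.
No size-1 selection achieves below 3.

3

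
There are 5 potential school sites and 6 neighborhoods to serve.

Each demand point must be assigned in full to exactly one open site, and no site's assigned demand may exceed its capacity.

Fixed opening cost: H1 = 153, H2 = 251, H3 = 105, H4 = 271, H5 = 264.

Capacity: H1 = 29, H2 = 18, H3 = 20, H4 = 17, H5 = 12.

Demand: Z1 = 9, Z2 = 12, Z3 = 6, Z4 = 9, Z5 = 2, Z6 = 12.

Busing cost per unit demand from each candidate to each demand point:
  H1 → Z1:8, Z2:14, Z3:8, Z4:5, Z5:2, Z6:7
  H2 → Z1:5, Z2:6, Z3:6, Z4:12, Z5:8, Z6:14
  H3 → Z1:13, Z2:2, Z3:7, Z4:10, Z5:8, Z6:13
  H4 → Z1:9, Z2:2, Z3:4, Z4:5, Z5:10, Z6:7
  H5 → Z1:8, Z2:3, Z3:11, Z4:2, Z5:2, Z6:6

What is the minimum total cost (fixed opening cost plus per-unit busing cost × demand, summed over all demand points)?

747

Open {H1, H2, H3}; cheapest assignment that respects the capacities:
  H1 (cap 29, load 23): Z4, Z5, Z6 — cost 9×5 + 2×2 + 12×7 = 133
  H2 (cap 18, load 15): Z1, Z3 — cost 9×5 + 6×6 = 81
  H3 (cap 20, load 12): Z2 — cost 12×2 = 24
  Shipping 238, fixed 509 → total 747.
  Any other capacity-feasible assignment to {H1, H2, H3} ships for at least 238.
Compare {H1, H3, H5}: its best feasible assignment gives total 766.
Compare {H1, H3, H4}: its best feasible assignment gives total 782.
Every other set of open sites that can feasibly serve all demand totals ≥ 766 even under its best assignment. Minimum: 747.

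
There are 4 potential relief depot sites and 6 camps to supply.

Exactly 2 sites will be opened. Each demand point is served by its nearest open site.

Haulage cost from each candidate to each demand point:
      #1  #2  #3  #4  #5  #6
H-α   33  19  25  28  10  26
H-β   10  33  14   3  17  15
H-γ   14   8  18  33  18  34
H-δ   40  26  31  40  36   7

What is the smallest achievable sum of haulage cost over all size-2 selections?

67

Open {H-β, H-γ}.
  #1→H-β 10, #2→H-γ 8, #3→H-β 14, #4→H-β 3, #5→H-β 17, #6→H-β 15  ⇒ total 67.
Compare {H-α, H-β}: total 71.
Compare {H-β, H-δ}: total 77.
No size-2 selection does better; minimum is 67.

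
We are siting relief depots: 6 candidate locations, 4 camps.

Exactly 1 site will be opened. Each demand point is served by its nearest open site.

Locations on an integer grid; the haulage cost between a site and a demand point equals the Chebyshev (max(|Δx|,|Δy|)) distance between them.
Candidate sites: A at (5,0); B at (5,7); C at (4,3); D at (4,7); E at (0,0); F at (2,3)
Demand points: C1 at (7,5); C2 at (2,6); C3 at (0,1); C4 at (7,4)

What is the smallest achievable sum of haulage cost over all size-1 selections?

13

Open {C}.
  C1→C 3, C2→C 3, C3→C 4, C4→C 3  ⇒ total 13.
Compare {B}: total 14.
Compare {D}: total 14.
No size-1 selection does better; minimum is 13.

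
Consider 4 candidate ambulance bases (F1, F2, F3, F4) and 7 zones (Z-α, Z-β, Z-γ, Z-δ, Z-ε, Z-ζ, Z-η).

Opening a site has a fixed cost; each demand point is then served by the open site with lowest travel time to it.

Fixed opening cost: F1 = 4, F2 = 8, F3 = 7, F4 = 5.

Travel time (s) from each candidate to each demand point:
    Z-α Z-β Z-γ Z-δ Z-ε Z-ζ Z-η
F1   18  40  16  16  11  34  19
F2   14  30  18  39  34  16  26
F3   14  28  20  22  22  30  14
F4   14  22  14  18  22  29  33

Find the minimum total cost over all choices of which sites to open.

Open {F1, F2, F4}: assign each demand point to its cheapest open site.
  Z-α→F2 14, Z-β→F4 22, Z-γ→F4 14, Z-δ→F1 16, Z-ε→F1 11, Z-ζ→F2 16, Z-η→F1 19
  travel time 112, fixed 17 → total 129.
Compare {F1, F2, F3, F4}: travel time 107 + fixed 24 = 131.
Compare {F1, F2}: travel time 122 + fixed 12 = 134.
Compare {F1, F4}: travel time 125 + fixed 9 = 134.
All other subsets cost ≥ 131. Minimum total cost: 129.

129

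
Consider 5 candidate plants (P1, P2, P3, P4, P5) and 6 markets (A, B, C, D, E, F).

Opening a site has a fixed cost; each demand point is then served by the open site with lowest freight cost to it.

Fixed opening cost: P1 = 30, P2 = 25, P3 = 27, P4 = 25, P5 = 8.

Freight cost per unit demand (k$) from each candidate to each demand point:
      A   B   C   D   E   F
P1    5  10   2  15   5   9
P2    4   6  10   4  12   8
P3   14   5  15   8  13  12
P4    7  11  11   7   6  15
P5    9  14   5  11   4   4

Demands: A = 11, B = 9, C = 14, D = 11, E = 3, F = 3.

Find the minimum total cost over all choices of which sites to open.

257

Open {P1, P2, P5}: assign each demand point to its cheapest open site.
  A→P2 11×4=44, B→P2 9×6=54, C→P1 14×2=28, D→P2 11×4=44, E→P5 3×4=12, F→P5 3×4=12
  freight cost 194, fixed 63 → total 257.
Compare {P1, P2}: freight cost 209 + fixed 55 = 264.
Compare {P2, P5}: freight cost 236 + fixed 33 = 269.
Compare {P1, P2, P3, P5}: freight cost 185 + fixed 90 = 275.
All other subsets cost ≥ 264. Minimum total cost: 257.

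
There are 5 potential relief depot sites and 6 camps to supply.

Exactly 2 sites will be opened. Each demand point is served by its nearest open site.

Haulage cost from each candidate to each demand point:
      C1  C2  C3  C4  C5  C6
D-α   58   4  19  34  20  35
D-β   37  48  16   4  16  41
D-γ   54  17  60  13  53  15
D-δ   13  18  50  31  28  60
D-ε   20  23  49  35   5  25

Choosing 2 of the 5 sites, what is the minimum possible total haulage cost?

Open {D-β, D-ε}.
  C1→D-ε 20, C2→D-ε 23, C3→D-β 16, C4→D-β 4, C5→D-ε 5, C6→D-ε 25  ⇒ total 93.
Compare {D-β, D-γ}: total 105.
Compare {D-α, D-ε}: total 107.
No size-2 selection does better; minimum is 93.

93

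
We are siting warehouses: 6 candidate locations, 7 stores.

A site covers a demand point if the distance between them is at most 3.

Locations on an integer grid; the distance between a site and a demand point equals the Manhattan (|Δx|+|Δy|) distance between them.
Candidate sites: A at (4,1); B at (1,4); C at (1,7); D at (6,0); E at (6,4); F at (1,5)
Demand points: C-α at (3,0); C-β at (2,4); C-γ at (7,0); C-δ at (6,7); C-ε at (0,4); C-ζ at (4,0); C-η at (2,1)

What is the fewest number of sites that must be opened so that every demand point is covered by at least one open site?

4

Coverage sets (demand points within 3 of each site):
  A: {C-α, C-ζ, C-η}
  B: {C-β, C-ε}
  C: {}
  D: {C-α, C-γ, C-ζ}
  E: {C-δ}
  F: {C-β, C-ε}
No 3 sites suffice: every size-3 union leaves at least one demand point uncovered.
But {A, B, D, E} covers everything, so the minimum is 4.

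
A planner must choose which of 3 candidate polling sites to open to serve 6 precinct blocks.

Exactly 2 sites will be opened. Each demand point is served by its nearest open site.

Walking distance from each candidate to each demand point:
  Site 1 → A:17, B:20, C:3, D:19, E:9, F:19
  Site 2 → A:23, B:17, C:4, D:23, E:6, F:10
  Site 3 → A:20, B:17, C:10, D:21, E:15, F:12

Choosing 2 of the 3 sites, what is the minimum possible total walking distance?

Open {Site 1, Site 2}.
  A→Site 1 17, B→Site 2 17, C→Site 1 3, D→Site 1 19, E→Site 2 6, F→Site 2 10  ⇒ total 72.
Compare {Site 1, Site 3}: total 77.
Compare {Site 2, Site 3}: total 78.

72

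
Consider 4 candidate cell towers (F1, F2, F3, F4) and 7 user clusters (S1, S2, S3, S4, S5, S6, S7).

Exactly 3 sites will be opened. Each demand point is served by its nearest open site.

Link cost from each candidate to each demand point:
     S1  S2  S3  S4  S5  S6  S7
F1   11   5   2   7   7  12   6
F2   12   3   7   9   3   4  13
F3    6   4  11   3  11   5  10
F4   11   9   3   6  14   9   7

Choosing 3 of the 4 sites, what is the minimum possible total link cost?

27

Open {F1, F2, F3}.
  S1→F3 6, S2→F2 3, S3→F1 2, S4→F3 3, S5→F2 3, S6→F2 4, S7→F1 6  ⇒ total 27.
Compare {F2, F3, F4}: total 29.
Compare {F1, F3, F4}: total 33.
No size-3 selection does better; minimum is 27.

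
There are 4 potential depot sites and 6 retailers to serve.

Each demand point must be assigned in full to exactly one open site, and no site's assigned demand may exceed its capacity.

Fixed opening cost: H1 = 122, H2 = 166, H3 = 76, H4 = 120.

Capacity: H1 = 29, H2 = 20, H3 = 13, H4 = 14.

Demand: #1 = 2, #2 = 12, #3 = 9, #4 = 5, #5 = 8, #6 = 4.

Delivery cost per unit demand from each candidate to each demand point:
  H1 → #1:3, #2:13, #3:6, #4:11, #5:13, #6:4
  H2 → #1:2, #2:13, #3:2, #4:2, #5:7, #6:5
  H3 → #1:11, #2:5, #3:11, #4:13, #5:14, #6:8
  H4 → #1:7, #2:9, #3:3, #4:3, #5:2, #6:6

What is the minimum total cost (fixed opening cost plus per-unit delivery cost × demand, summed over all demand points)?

485

Open {H1, H3, H4}; cheapest assignment that respects the capacities:
  H1 (cap 29, load 15): #1, #3, #6 — cost 2×3 + 9×6 + 4×4 = 76
  H3 (cap 13, load 12): #2 — cost 12×5 = 60
  H4 (cap 14, load 13): #4, #5 — cost 5×3 + 8×2 = 31
  Shipping 167, fixed 318 → total 485.
  Any other capacity-feasible assignment to {H1, H3, H4} ships for at least 167.
Compare {H2, H3, H4}: its best feasible assignment gives total 490.
Compare {H1, H3}: its best feasible assignment gives total 493.
Every other set of open sites that can feasibly serve all demand totals ≥ 490 even under its best assignment. Minimum: 485.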